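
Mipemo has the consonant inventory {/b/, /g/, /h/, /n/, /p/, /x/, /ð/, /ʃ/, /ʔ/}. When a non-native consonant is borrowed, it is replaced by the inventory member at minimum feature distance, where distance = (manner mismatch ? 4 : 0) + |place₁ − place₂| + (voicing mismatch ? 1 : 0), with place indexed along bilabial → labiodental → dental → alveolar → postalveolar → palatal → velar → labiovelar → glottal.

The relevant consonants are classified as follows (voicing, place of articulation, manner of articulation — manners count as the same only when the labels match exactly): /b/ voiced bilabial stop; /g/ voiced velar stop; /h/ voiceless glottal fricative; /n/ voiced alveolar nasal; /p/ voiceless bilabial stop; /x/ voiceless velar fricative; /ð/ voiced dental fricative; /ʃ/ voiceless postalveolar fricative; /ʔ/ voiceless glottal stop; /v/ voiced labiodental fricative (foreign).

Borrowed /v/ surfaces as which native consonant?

ð

/ð/ is closest: same manner (fricative), place distance 1 (labiodental→dental), same voicing; total 1. Next closest is /ʃ/ at distance 4.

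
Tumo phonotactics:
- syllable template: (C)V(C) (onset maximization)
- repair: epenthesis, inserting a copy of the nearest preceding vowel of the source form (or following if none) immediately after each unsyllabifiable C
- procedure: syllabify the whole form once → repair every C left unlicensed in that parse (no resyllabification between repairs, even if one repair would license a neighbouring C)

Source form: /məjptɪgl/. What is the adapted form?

məjpətɪglɪ

Syllabifying with onset maximization leaves /p/, /l/ stranded (at most one coda consonant is licensed; onsets are limited to one consonant).
Inserting the epenthetic vowel yields /p/ → /pə/, /l/ → /lɪ/.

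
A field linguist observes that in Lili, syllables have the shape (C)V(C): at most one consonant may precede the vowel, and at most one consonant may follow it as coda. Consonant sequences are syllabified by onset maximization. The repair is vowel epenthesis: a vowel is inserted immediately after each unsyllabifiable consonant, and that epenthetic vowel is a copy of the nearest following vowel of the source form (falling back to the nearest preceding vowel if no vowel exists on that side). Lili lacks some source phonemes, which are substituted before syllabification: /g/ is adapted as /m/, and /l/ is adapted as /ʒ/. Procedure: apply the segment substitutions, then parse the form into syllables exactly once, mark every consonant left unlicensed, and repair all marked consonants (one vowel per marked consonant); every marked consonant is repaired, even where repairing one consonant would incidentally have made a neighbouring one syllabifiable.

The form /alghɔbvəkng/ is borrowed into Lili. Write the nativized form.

aʒmɔhɔbvəknəmə

Substitution: /l/ → /ʒ/, /g/ → /m/, giving /aʒmhɔbvəknm/.
Syllabifying with onset maximization leaves /m/, /n/, /m/ stranded (at most one coda consonant is licensed; onsets are limited to one consonant).
Each unlicensed consonant becomes the onset of a new syllable: /m/ → /mɔ/, /n/ → /nə/, /m/ → /mə/.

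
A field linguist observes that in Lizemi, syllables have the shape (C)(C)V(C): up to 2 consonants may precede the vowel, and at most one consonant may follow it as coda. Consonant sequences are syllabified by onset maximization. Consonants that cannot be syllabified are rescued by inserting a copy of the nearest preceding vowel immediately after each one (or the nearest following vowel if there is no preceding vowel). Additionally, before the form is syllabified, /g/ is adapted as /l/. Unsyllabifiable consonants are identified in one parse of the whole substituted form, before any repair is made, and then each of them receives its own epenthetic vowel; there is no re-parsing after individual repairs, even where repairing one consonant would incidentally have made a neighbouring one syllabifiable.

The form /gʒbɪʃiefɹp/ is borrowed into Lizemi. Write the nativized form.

lɪʒbɪʃiefɹepe

Substitution: /g/ → /l/, giving /lʒbɪʃiefɹp/.
The consonants /l/, /ɹ/, /p/ cannot be parsed into a legal (C)(C)V(C) syllable (at most one coda consonant is licensed; onsets may contain at most 2 consonants).
Each unlicensed consonant becomes the onset of a new syllable: /l/ → /lɪ/, /ɹ/ → /ɹe/, /p/ → /pe/.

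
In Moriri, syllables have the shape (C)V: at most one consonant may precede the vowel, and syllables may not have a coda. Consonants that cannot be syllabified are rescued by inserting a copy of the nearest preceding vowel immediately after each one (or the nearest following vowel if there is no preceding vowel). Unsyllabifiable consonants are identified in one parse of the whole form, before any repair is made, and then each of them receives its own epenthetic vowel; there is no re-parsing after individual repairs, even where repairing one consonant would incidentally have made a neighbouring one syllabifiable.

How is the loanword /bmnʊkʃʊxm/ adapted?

bʊmʊnʊkʊʃʊxʊmʊ

Under (C)V, the unsyllabifiable consonants are /b/, /m/, /k/, /x/, /m/ (no codas are permitted; onsets are limited to one consonant).
Epenthesis after each stranded consonant: /b/ → /bʊ/, /m/ → /mʊ/, /k/ → /kʊ/, /x/ → /xʊ/, /m/ → /mʊ/.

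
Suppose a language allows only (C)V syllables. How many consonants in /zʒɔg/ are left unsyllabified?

Syllabifying with onset maximization leaves /z/, /g/ stranded (no codas are permitted; onsets are limited to one consonant).

2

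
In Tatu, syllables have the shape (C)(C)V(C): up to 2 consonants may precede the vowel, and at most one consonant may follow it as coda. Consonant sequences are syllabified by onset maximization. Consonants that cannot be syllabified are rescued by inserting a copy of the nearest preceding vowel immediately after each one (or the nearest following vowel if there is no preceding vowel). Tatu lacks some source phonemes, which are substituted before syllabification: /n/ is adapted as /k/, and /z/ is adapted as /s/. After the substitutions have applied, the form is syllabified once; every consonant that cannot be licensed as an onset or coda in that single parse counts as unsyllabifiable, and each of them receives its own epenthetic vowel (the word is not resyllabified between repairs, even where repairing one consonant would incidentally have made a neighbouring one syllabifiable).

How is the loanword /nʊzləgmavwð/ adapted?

kʊsləgmavwaða

Substitution: /n/ → /k/, /z/ → /s/, giving /kʊsləgmavwð/.
The consonants /w/, /ð/ cannot be parsed into a legal (C)(C)V(C) syllable (at most one coda consonant is licensed; onsets may contain at most 2 consonants).
Inserting the epenthetic vowel yields /w/ → /wa/, /ð/ → /ða/.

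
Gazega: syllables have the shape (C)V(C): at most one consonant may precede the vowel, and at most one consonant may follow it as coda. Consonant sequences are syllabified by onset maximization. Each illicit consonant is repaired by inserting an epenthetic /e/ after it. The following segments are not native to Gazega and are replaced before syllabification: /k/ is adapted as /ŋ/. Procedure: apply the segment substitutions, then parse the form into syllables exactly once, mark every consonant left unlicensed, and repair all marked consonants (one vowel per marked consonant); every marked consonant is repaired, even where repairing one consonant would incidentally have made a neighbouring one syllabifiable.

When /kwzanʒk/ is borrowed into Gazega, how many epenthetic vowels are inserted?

After substitution the input is /ŋwzanʒŋ/.
The unsyllabifiable consonants are /ŋ/, /w/, /ʒ/, /ŋ/; each receives one epenthetic vowel.

4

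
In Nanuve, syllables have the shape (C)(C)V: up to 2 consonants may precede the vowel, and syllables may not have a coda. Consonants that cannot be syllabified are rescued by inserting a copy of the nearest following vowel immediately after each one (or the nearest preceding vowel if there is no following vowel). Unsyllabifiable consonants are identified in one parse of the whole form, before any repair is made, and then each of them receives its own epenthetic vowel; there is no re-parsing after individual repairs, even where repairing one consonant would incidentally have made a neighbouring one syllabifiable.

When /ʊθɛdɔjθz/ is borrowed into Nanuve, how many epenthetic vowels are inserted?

The unsyllabifiable consonants are /j/, /θ/, /z/; each receives one epenthetic vowel.

3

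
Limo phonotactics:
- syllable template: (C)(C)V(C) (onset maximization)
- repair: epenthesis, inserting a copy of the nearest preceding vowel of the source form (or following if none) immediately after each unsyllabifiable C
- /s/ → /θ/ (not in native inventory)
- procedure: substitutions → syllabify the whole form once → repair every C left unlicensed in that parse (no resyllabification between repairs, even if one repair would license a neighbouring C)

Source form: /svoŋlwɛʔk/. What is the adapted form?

θvoŋlwɛʔkɛ

Substitution: /s/ → /θ/, giving /θvoŋlwɛʔk/.
Under (C)(C)V(C), the unsyllabifiable consonants are /k/ (at most one coda consonant is licensed; onsets may contain at most 2 consonants).
Inserting the epenthetic vowel yields /k/ → /kɛ/.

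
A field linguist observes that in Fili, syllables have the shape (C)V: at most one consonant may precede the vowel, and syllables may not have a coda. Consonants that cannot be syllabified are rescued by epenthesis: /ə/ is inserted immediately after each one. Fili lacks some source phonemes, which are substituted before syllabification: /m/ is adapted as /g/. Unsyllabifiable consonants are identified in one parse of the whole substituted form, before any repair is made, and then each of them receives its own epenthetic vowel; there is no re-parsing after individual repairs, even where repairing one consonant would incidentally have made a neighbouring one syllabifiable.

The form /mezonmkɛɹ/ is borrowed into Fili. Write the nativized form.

gezonəgəkɛɹə

Substitution: /m/ → /g/, giving /gezongkɛɹ/.
Under (C)V, the unsyllabifiable consonants are /n/, /g/, /ɹ/ (no codas are permitted; onsets are limited to one consonant).
Each unlicensed consonant becomes the onset of a new syllable: /n/ → /nə/, /g/ → /gə/, /ɹ/ → /ɹə/.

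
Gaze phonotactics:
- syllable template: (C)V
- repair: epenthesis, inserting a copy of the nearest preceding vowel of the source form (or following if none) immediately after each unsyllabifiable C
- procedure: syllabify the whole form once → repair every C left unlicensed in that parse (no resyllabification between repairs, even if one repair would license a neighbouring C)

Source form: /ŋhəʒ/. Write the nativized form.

ŋəhəʒə

Under (C)V, the unsyllabifiable consonants are /ŋ/, /ʒ/ (no codas are permitted; onsets are limited to one consonant).
Each unlicensed consonant becomes the onset of a new syllable: /ŋ/ → /ŋə/, /ʒ/ → /ʒə/.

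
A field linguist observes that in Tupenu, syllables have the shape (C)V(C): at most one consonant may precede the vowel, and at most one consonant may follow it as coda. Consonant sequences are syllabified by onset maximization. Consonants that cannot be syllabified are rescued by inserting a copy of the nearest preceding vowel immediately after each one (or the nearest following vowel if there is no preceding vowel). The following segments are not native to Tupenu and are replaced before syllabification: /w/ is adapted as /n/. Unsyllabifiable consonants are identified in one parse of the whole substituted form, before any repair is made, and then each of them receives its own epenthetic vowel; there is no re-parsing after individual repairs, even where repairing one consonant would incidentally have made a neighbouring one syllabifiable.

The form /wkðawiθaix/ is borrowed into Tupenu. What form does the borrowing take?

Substitution: /w/ → /n/, giving /nkðaniθaix/.
Syllabifying with onset maximization leaves /n/, /k/ stranded (at most one coda consonant is licensed; onsets are limited to one consonant).
Epenthesis after each stranded consonant: /n/ → /na/, /k/ → /ka/.

nakaðaniθaix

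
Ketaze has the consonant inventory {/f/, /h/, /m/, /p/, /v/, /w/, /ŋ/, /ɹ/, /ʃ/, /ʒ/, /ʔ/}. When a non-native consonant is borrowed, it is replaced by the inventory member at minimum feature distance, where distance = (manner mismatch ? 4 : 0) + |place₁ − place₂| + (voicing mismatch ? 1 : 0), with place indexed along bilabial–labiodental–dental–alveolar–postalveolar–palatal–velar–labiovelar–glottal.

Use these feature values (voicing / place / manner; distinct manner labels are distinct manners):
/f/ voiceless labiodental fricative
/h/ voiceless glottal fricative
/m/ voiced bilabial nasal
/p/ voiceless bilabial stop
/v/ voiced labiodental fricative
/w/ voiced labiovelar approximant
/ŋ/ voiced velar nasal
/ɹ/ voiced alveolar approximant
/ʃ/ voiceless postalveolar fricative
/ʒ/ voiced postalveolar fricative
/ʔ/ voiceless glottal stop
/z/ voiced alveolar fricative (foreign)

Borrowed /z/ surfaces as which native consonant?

ʒ

/ʒ/ is closest: same manner (fricative), place distance 1 (alveolar→postalveolar), same voicing; total 1. Next closest is /v/ at distance 2.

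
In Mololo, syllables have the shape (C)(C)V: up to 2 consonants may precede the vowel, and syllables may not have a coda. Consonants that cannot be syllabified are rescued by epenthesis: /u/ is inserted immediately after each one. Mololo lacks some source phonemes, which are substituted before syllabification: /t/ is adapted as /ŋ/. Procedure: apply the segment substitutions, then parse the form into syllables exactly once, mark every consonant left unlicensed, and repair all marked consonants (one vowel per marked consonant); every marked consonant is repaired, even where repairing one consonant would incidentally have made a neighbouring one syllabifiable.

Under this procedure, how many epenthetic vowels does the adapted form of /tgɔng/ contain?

2

After substitution the input is /ŋgɔng/.
The unsyllabifiable consonants are /n/, /g/; each receives one epenthetic vowel.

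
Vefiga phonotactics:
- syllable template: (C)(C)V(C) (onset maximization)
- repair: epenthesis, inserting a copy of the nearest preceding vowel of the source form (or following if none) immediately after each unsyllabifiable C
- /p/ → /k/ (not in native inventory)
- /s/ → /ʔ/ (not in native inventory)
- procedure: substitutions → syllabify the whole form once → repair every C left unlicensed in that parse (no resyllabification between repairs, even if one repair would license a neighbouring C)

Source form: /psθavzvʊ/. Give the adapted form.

Substitution: /p/ → /k/, /s/ → /ʔ/, giving /kʔθavzvʊ/.
Under (C)(C)V(C), the unsyllabifiable consonants are /k/ (at most one coda consonant is licensed; onsets may contain at most 2 consonants).
Inserting the epenthetic vowel yields /k/ → /ka/.

kaʔθavzvʊ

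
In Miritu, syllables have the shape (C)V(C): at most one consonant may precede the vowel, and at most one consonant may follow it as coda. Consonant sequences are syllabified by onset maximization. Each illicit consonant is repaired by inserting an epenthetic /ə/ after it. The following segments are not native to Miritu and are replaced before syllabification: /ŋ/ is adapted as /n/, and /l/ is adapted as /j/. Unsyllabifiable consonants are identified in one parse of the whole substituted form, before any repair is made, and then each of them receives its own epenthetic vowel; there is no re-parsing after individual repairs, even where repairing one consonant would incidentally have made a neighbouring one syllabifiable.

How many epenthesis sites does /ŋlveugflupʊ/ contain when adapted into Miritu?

3

After substitution the input is /njveugfjupʊ/.
The unsyllabifiable consonants are /n/, /j/, /f/; each receives one epenthetic vowel.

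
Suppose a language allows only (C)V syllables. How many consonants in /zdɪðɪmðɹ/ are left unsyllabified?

4

Syllabifying with onset maximization leaves /z/, /m/, /ð/, /ɹ/ stranded (no codas are permitted; onsets are limited to one consonant).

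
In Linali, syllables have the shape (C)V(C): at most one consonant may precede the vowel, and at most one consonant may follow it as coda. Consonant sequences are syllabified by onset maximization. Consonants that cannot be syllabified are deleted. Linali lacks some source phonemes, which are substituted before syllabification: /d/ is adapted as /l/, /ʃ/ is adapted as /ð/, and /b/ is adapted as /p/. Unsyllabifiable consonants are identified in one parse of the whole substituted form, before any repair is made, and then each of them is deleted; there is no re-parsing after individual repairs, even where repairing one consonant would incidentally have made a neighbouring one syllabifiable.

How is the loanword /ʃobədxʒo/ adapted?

Substitution: /ʃ/ → /ð/, /b/ → /p/, /d/ → /l/, giving /ðopəlxʒo/.
The consonants /x/ cannot be parsed into a legal (C)V(C) syllable (at most one coda consonant is licensed; onsets are limited to one consonant).
Deletion applies to /x/.

ðopəlʒo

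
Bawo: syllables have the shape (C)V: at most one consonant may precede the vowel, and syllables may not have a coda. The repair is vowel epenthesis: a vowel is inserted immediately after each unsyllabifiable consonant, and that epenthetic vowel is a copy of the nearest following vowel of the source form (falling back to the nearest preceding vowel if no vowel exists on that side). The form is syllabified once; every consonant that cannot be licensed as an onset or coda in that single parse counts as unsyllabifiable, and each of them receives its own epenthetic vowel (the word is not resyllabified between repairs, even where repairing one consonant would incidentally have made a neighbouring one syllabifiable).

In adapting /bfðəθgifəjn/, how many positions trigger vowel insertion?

5

The unsyllabifiable consonants are /b/, /f/, /θ/, /j/, /n/; each receives one epenthetic vowel.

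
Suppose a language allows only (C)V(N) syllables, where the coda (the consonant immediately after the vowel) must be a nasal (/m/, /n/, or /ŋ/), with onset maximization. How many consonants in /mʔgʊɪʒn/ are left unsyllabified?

Syllabifying with onset maximization leaves /m/, /ʔ/, /ʒ/, /n/ stranded (only a nasal (/m/, /n/, or /ŋ/) is licensed in coda position; onsets are limited to one consonant).

4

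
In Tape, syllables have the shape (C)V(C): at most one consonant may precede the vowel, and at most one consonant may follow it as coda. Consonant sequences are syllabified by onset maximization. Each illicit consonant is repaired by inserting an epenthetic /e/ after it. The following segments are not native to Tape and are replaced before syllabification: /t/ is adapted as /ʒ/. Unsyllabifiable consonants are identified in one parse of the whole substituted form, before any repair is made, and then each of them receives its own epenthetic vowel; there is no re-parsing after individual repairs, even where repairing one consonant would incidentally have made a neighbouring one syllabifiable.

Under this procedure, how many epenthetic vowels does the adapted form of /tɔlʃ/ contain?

1

After substitution the input is /ʒɔlʃ/.
The unsyllabifiable consonants are /ʃ/; each receives one epenthetic vowel.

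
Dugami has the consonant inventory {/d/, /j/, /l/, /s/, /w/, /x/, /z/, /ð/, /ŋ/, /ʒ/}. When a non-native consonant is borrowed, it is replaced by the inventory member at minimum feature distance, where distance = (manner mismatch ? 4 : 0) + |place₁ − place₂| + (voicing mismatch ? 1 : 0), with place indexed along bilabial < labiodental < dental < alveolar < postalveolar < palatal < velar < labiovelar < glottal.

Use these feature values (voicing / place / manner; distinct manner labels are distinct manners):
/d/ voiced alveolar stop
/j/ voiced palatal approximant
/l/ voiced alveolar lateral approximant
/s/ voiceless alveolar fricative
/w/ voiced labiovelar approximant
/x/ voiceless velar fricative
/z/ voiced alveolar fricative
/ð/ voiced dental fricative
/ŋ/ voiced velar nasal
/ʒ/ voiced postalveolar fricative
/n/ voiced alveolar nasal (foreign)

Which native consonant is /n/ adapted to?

ŋ

/ŋ/ is closest: same manner (nasal), place distance 3 (alveolar→velar), same voicing; total 3. Next closest is /d/ at distance 4.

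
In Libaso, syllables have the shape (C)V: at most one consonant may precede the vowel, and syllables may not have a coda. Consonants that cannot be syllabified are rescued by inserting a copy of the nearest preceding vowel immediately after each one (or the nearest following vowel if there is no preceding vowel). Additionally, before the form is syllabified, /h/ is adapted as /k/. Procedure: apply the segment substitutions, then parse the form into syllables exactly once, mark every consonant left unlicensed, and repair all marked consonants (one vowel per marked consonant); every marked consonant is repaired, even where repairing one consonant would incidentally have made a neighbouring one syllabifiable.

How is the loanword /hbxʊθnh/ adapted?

kʊbʊxʊθʊnʊkʊ

Substitution: /h/ → /k/, giving /kbxʊθnk/.
Under (C)V, the unsyllabifiable consonants are /k/, /b/, /θ/, /n/, /k/ (no codas are permitted; onsets are limited to one consonant).
Each unlicensed consonant becomes the onset of a new syllable: /k/ → /kʊ/, /b/ → /bʊ/, /θ/ → /θʊ/, /n/ → /nʊ/, /k/ → /kʊ/.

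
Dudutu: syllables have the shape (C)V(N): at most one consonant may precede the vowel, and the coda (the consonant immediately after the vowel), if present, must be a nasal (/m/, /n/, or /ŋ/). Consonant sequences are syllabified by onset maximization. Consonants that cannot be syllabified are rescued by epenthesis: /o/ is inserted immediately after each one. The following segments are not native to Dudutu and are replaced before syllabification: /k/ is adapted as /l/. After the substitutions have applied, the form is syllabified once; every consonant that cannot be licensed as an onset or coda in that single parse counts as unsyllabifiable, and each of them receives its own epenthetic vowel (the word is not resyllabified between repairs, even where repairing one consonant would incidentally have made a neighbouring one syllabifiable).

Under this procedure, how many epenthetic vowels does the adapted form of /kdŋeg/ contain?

After substitution the input is /ldŋeg/.
The unsyllabifiable consonants are /l/, /d/, /g/; each receives one epenthetic vowel.

3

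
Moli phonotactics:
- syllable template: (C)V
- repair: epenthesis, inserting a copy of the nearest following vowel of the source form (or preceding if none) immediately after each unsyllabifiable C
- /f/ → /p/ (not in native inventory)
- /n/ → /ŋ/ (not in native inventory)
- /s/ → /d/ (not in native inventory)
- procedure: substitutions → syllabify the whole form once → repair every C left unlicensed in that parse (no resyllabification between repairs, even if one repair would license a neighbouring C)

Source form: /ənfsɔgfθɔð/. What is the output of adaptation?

Substitution: /n/ → /ŋ/, /f/ → /p/, /s/ → /d/, giving /əŋpdɔgpθɔð/.
The consonants /ŋ/, /p/, /g/, /p/, /ð/ cannot be parsed into a legal (C)V syllable (no codas are permitted; onsets are limited to one consonant).
Each unlicensed consonant becomes the onset of a new syllable: /ŋ/ → /ŋɔ/, /p/ → /pɔ/, /g/ → /gɔ/, /p/ → /pɔ/, /ð/ → /ðɔ/.

əŋɔpɔdɔgɔpɔθɔðɔ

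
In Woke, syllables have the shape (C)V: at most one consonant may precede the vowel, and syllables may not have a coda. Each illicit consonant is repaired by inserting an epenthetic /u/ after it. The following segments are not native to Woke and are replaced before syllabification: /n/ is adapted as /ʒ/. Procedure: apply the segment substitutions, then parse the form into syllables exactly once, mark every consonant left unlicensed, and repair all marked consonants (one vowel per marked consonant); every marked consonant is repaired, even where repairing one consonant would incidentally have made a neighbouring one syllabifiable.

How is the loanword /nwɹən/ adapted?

Substitution: /n/ → /ʒ/, giving /ʒwɹəʒ/.
Syllabifying with onset maximization leaves /ʒ/, /w/, /ʒ/ stranded (no codas are permitted; onsets are limited to one consonant).
Epenthesis after each stranded consonant: /ʒ/ → /ʒu/, /w/ → /wu/, /ʒ/ → /ʒu/.

ʒuwuɹəʒu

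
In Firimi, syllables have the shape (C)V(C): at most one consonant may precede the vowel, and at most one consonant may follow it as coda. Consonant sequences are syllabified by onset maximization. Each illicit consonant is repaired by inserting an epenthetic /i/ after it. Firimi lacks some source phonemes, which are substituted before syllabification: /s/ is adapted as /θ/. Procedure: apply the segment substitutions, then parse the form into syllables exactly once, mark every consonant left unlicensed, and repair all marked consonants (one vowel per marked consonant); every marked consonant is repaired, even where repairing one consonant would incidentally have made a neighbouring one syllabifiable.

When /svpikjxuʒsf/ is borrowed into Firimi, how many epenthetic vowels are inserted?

5

After substitution the input is /θvpikjxuʒθf/.
The unsyllabifiable consonants are /θ/, /v/, /j/, /θ/, /f/; each receives one epenthetic vowel.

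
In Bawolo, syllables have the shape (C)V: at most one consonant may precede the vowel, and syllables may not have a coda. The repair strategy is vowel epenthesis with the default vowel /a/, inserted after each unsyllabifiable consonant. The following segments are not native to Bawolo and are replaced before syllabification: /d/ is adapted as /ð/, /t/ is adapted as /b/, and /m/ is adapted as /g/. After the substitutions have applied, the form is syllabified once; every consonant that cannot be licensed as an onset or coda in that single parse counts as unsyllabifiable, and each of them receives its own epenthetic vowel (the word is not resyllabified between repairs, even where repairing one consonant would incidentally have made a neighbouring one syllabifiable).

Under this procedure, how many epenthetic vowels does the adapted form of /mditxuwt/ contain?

4

After substitution the input is /gðibxuwb/.
The unsyllabifiable consonants are /g/, /b/, /w/, /b/; each receives one epenthetic vowel.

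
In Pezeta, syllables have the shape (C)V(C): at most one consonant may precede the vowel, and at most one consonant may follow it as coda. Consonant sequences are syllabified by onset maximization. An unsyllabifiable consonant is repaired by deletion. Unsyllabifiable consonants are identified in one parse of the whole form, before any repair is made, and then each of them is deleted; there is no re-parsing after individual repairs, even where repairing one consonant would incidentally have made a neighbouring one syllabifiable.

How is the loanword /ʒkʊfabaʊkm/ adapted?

kʊfabaʊk

Syllabifying with onset maximization leaves /ʒ/, /m/ stranded (at most one coda consonant is licensed; onsets are limited to one consonant).
Deletion applies to /ʒ/, /m/.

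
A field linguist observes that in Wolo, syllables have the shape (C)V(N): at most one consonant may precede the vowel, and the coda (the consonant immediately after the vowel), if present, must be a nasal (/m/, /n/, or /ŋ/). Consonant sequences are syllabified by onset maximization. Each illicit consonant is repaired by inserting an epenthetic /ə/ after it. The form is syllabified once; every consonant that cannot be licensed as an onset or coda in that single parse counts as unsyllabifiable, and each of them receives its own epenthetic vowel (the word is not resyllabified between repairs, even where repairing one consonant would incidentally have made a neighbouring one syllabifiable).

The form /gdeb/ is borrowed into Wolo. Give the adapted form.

gədebə

Under (C)V(N), the unsyllabifiable consonants are /g/, /b/ (only a nasal (/m/, /n/, or /ŋ/) is licensed in coda position; onsets are limited to one consonant).
Epenthesis after each stranded consonant: /g/ → /gə/, /b/ → /bə/.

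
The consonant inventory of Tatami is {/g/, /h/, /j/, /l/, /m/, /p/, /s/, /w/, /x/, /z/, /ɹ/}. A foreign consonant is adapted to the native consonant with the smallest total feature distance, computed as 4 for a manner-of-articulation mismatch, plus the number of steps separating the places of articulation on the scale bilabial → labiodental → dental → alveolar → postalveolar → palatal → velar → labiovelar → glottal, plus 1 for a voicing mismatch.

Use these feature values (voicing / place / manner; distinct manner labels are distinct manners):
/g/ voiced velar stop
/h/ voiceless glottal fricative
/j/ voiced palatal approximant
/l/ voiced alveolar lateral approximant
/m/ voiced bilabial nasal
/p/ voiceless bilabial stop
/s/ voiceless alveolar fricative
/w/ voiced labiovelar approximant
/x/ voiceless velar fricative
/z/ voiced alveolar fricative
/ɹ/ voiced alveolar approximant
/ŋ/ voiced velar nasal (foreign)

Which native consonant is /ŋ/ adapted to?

g

/g/ is closest: manner differs (nasal→stop, +4), place distance 0 (velar→velar), same voicing; total 4. Next closest is /j/ at distance 5.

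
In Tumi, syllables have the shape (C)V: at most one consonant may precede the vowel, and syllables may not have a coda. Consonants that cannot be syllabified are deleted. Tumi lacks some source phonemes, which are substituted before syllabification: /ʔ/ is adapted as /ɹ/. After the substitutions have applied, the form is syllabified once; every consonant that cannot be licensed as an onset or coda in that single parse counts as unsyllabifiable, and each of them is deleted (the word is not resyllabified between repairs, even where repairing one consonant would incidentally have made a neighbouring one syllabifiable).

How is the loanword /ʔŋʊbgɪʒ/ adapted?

ŋʊgɪ

Substitution: /ʔ/ → /ɹ/, giving /ɹŋʊbgɪʒ/.
Under (C)V, the unsyllabifiable consonants are /ɹ/, /b/, /ʒ/ (no codas are permitted; onsets are limited to one consonant).
Deletion applies to /ɹ/, /b/, /ʒ/.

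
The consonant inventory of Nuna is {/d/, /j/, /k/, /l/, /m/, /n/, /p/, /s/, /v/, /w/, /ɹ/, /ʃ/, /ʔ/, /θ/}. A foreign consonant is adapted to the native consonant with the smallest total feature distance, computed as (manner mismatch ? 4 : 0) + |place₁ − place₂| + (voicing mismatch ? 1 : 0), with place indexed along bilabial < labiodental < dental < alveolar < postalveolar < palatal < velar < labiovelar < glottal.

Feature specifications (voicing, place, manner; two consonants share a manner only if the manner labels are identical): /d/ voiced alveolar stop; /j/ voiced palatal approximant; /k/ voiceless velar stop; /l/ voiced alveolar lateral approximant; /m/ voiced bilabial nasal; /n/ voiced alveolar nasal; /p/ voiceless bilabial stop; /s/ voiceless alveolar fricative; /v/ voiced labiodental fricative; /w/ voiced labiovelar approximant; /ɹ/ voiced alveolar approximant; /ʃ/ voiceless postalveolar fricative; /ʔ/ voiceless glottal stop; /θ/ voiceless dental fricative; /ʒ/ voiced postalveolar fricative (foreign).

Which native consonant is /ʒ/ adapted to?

/ʃ/ is closest: same manner (fricative), place distance 0 (postalveolar→postalveolar), voicing differs (+1); total 1. Next closest is /s/ at distance 2.

ʃ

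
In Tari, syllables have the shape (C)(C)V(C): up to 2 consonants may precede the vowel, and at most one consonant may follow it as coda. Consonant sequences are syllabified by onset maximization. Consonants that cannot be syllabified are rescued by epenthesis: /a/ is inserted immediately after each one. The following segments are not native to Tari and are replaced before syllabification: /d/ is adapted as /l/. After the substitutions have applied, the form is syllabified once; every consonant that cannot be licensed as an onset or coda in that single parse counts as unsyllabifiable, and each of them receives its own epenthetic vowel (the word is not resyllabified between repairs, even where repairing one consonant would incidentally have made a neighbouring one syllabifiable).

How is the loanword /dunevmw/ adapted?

Substitution: /d/ → /l/, giving /lunevmw/.
Under (C)(C)V(C), the unsyllabifiable consonants are /m/, /w/ (at most one coda consonant is licensed; onsets may contain at most 2 consonants).
Each unlicensed consonant becomes the onset of a new syllable: /m/ → /ma/, /w/ → /wa/.

lunevmawa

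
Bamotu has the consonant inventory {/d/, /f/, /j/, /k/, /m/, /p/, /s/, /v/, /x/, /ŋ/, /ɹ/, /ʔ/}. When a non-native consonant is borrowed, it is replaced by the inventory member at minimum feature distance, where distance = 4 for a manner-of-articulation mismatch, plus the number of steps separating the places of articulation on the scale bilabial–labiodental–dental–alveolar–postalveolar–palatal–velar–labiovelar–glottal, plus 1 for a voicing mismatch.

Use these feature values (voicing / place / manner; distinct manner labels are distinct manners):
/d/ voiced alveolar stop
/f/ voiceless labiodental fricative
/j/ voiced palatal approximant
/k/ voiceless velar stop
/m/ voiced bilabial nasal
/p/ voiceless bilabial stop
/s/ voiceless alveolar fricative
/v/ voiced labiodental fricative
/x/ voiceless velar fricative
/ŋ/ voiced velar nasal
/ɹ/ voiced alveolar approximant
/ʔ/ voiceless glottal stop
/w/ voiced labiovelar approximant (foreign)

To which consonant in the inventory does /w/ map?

/j/ is closest: same manner (approximant), place distance 2 (labiovelar→palatal), same voicing; total 2. Next closest is /ɹ/ at distance 4.

j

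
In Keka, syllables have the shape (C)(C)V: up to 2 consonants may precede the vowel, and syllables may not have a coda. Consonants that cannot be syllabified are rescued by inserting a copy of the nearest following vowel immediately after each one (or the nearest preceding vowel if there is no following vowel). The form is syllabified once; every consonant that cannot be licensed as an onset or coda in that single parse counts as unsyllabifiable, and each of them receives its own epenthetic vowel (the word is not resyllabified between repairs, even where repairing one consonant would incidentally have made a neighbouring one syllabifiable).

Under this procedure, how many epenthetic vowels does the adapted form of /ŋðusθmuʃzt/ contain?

The unsyllabifiable consonants are /s/, /ʃ/, /z/, /t/; each receives one epenthetic vowel.

4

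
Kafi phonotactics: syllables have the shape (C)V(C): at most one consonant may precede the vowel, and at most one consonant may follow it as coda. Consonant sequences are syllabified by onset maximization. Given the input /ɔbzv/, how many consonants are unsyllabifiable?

2

Under (C)V(C), the unsyllabifiable consonants are /z/, /v/ (at most one coda consonant is licensed; onsets are limited to one consonant).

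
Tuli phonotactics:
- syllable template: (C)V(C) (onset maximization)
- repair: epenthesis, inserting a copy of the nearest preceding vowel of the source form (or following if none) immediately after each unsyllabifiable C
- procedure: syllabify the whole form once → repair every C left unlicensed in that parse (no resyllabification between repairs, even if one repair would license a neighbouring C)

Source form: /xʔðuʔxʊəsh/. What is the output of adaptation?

Syllabifying with onset maximization leaves /x/, /ʔ/, /h/ stranded (at most one coda consonant is licensed; onsets are limited to one consonant).
Inserting the epenthetic vowel yields /x/ → /xu/, /ʔ/ → /ʔu/, /h/ → /hə/.

xuʔuðuʔxʊəshə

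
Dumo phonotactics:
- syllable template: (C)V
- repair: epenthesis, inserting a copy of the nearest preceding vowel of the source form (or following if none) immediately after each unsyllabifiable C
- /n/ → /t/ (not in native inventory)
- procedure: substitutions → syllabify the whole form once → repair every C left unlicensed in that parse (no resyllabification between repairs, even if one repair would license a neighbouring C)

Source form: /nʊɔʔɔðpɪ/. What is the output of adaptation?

tʊɔʔɔðɔpɪ

Substitution: /n/ → /t/, giving /tʊɔʔɔðpɪ/.
Syllabifying with onset maximization leaves /ð/ stranded (no codas are permitted; onsets are limited to one consonant).
Each unlicensed consonant becomes the onset of a new syllable: /ð/ → /ðɔ/.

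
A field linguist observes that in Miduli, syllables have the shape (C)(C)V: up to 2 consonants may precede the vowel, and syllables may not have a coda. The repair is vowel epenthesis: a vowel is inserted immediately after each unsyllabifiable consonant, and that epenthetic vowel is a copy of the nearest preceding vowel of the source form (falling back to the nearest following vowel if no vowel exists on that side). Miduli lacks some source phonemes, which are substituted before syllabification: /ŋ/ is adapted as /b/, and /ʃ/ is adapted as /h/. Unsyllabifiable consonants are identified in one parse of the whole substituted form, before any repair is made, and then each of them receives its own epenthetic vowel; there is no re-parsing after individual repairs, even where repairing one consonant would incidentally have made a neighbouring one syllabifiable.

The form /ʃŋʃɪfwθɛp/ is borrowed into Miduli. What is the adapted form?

Substitution: /ʃ/ → /h/, /ŋ/ → /b/, giving /hbhɪfwθɛp/.
The consonants /h/, /f/, /p/ cannot be parsed into a legal (C)(C)V syllable (no codas are permitted; onsets may contain at most 2 consonants).
Each unlicensed consonant becomes the onset of a new syllable: /h/ → /hɪ/, /f/ → /fɪ/, /p/ → /pɛ/.

hɪbhɪfɪwθɛpɛ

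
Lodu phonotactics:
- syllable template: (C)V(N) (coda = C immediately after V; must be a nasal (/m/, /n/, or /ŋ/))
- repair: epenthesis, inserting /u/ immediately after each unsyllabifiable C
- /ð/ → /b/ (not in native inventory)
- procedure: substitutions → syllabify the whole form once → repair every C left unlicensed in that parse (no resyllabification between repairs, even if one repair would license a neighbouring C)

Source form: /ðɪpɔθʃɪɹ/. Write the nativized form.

bɪpɔθuʃɪɹu

Substitution: /ð/ → /b/, giving /bɪpɔθʃɪɹ/.
Syllabifying with onset maximization leaves /θ/, /ɹ/ stranded (only a nasal (/m/, /n/, or /ŋ/) is licensed in coda position; onsets are limited to one consonant).
Inserting the epenthetic vowel yields /θ/ → /θu/, /ɹ/ → /ɹu/.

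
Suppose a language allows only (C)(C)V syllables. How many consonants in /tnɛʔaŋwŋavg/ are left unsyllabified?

3

The consonants /ŋ/, /v/, /g/ cannot be parsed into a legal (C)(C)V syllable (no codas are permitted; onsets may contain at most 2 consonants).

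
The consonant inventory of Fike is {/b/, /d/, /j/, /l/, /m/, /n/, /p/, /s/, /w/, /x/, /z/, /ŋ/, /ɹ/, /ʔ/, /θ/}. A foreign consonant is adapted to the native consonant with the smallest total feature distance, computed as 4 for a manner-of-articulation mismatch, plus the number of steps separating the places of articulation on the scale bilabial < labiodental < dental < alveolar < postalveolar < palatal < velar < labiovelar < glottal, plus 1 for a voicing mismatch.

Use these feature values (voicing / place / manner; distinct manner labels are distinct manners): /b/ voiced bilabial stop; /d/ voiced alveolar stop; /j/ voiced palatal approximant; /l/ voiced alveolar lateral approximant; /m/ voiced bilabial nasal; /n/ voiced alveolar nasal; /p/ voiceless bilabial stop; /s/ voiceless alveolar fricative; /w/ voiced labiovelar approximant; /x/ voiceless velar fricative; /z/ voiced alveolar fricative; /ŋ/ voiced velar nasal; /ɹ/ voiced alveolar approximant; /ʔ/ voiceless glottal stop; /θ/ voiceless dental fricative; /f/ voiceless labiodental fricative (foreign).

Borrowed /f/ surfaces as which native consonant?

/θ/ is closest: same manner (fricative), place distance 1 (labiodental→dental), same voicing; total 1. Next closest is /s/ at distance 2.

θ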